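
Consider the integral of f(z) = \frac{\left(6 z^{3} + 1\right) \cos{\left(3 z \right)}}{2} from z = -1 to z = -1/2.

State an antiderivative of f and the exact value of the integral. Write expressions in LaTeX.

An antiderivative F(z) passes only if d/dz[F] lands on f(z) exactly.
F(z) = \frac{18 z^{3} \sin{\left(3 z \right)} + 18 z^{2} \cos{\left(3 z \right)} - 12 z \sin{\left(3 z \right)} + 3 \sin{\left(3 z \right)} - 4 \cos{\left(3 z \right)}}{18} is an antiderivative of f.
Check: d/dz[\frac{18 z^{3} \sin{\left(3 z \right)} + 18 z^{2} \cos{\left(3 z \right)} - 12 z \sin{\left(3 z \right)} + 3 \sin{\left(3 z \right)} - 4 \cos{\left(3 z \right)}}{18}] = 3 z^{3} \cos{\left(3 z \right)} + \frac{\cos{\left(3 z \right)}}{2}, which equals f(z).
F(-1/2) = - \frac{3 \sin{\left(\frac{3}{2} \right)}}{8} + \frac{\cos{\left(\frac{3}{2} \right)}}{36}; F(-1) = \frac{7 \cos{\left(3 \right)}}{9} + \frac{\sin{\left(3 \right)}}{6}.
Integral = F(-1/2) - F(-1) = - \frac{3 \sin{\left(\frac{3}{2} \right)}}{8} - \frac{\sin{\left(3 \right)}}{6} + \frac{\cos{\left(\frac{3}{2} \right)}}{36} - \frac{7 \cos{\left(3 \right)}}{9}.

Antiderivative: F(z) = \frac{18 z^{3} \sin{\left(3 z \right)} + 18 z^{2} \cos{\left(3 z \right)} - 12 z \sin{\left(3 z \right)} + 3 \sin{\left(3 z \right)} - 4 \cos{\left(3 z \right)}}{18}; value = - \frac{3 \sin{\left(\frac{3}{2} \right)}}{8} - \frac{\sin{\left(3 \right)}}{6} + \frac{\cos{\left(\frac{3}{2} \right)}}{36} - \frac{7 \cos{\left(3 \right)}}{9}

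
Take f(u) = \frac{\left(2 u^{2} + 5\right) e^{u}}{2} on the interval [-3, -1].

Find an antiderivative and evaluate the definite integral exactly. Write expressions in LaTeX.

Antiderivative: F(u) = u^{2} e^{u} - 2 u e^{u} + \frac{9 e^{u}}{2}; value = - \frac{39}{2 e^{3}} + \frac{15}{2 e}

Recognize the product-rule pattern: f = v'r + vr' with v = u^{2} - 2 u + \frac{9}{2}, r = e^{u}, so integration by parts undoes it.
F(u) = u^{2} e^{u} - 2 u e^{u} + \frac{9 e^{u}}{2} is an antiderivative of f.
Check: d/du[u^{2} e^{u} - 2 u e^{u} + \frac{9 e^{u}}{2}] = u^{2} e^{u} + \frac{5 e^{u}}{2}, which equals f(u).
F(-1) = \frac{15}{2 e}; F(-3) = \frac{39}{2 e^{3}}.
Integral = F(-1) - F(-3) = - \frac{39}{2 e^{3}} + \frac{15}{2 e}.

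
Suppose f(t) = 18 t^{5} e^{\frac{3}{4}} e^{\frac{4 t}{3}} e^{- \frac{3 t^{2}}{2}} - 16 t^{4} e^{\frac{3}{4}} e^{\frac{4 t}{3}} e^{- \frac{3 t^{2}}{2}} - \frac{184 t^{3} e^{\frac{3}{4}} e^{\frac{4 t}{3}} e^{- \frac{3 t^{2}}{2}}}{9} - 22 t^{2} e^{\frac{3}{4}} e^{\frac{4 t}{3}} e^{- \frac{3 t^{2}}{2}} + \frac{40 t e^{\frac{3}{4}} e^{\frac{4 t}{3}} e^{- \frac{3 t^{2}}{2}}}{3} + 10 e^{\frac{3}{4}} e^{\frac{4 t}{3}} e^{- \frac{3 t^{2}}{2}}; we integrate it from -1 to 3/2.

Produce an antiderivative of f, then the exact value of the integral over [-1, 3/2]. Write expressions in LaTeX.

Recognize the product-rule pattern: f = u'v + uv' with u = - 6 t^{4} + \frac{8 t^{3}}{3} + 10 t, v = e^{- \frac{3 t^{2}}{2} + \frac{4 t}{3} + \frac{3}{4}}, so integration by parts undoes it.
F(t) = 2 \left(- 3 t^{4} + \frac{4 t^{3}}{3} + 5 t\right) e^{- \frac{3 t^{2}}{2} + \frac{4 t}{3} + \frac{3}{4}} is an antiderivative of f.
Check: d/dt[2 \left(- 3 t^{4} + \frac{4 t^{3}}{3} + 5 t\right) e^{- \frac{3 t^{2}}{2} + \frac{4 t}{3} + \frac{3}{4}}] = 18 t^{5} e^{\frac{3}{4}} e^{\frac{4 t}{3}} e^{- \frac{3 t^{2}}{2}} - 16 t^{4} e^{\frac{3}{4}} e^{\frac{4 t}{3}} e^{- \frac{3 t^{2}}{2}} - \frac{184 t^{3} e^{\frac{3}{4}} e^{\frac{4 t}{3}} e^{- \frac{3 t^{2}}{2}}}{9} - 22 t^{2} e^{\frac{3}{4}} e^{\frac{4 t}{3}} e^{- \frac{3 t^{2}}{2}} + \frac{40 t e^{\frac{3}{4}} e^{\frac{4 t}{3}} e^{- \frac{3 t^{2}}{2}}}{3} + 10 e^{\frac{3}{4}} e^{\frac{4 t}{3}} e^{- \frac{3 t^{2}}{2}} = f(t).
F(3/2) = - \frac{51}{8 e^{\frac{5}{8}}}; F(-1) = - \frac{56}{3 e^{\frac{25}{12}}}.
Integral = F(3/2) - F(-1) = - \frac{51}{8 e^{\frac{5}{8}}} + \frac{56}{3 e^{\frac{25}{12}}}.

Antiderivative: F(t) = 2 \left(- 3 t^{4} + \frac{4 t^{3}}{3} + 5 t\right) e^{- \frac{3 t^{2}}{2} + \frac{4 t}{3} + \frac{3}{4}}; value = - \frac{51}{8 e^{\frac{5}{8}}} + \frac{56}{3 e^{\frac{25}{12}}}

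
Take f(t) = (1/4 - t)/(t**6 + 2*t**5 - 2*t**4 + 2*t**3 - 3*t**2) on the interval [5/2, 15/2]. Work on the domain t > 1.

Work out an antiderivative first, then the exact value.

Factor the denominator (4*t**2*(t - 1)*(t + 3)*(t**2 + 1)) and decompose: f = -(7*t - 6)/(40*(t**2 + 1)) - 13/(1440*(t + 3)) - 3/(32*(t - 1)) + 5/(18*t) - 1/(12*t**2); each piece integrates to a log, atan, or power term.
F(t) = (400*t*log(t) - 135*t*log(t - 1) - 13*t*log(t + 3) - 126*t*log(t**2 + 1) + 216*t*atan(t) + 120)/(1440*t) is an antiderivative of f.
Check: d/dt[(400*t*log(t) - 135*t*log(t - 1) - 13*t*log(t + 3) - 126*t*log(t**2 + 1) + 216*t*atan(t) + 120)/(1440*t)] = (1 - 4*t)/(4*t**6 + 8*t**5 - 8*t**4 + 8*t**3 - 12*t**2), which equals f(t).
F(15/2) = -7*log(229/4)/80 - 3*log(13/2)/32 - 13*log(21/2)/1440 + 1/90 + 3*atan(15/2)/20 + 5*log(15/2)/18; F(5/2) = -7*log(29/4)/80 - 3*log(3/2)/32 - 13*log(11/2)/1440 + 1/30 + 3*atan(5/2)/20 + 5*log(5/2)/18.
Integral = F(15/2) - F(5/2) = -7*log(229/4)/80 - 5*log(5/2)/18 - 3*atan(5/2)/20 - 3*log(13/2)/32 - 1/45 - 13*log(21/2)/1440 + 13*log(11/2)/1440 + 3*log(3/2)/32 + 7*log(29/4)/80 + 3*atan(15/2)/20 + 5*log(15/2)/18.

Antiderivative: F(t) = (400*t*log(t) - 135*t*log(t - 1) - 13*t*log(t + 3) - 126*t*log(t**2 + 1) + 216*t*atan(t) + 120)/(1440*t); value = -7*log(229/4)/80 - 5*log(5/2)/18 - 3*atan(5/2)/20 - 3*log(13/2)/32 - 1/45 - 13*log(21/2)/1440 + 13*log(11/2)/1440 + 3*log(3/2)/32 + 7*log(29/4)/80 + 3*atan(15/2)/20 + 5*log(15/2)/18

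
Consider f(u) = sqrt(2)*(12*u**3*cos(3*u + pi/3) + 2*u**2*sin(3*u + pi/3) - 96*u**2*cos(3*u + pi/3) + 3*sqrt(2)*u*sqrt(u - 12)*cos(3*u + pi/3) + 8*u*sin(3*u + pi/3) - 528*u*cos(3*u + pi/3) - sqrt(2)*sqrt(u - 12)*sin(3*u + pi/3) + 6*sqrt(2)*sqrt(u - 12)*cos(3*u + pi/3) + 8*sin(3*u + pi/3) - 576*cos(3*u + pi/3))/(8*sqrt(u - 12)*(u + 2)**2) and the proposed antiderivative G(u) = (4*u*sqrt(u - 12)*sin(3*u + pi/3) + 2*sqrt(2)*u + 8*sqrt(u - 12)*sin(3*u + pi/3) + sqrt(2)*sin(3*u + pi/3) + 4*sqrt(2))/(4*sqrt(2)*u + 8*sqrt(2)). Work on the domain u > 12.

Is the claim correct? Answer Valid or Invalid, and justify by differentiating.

d/du[G] = (6*sqrt(2)*u**3*cos(3*u + pi/3) + sqrt(2)*u**2*sin(3*u + pi/3) - 48*sqrt(2)*u**2*cos(3*u + pi/3) + 3*u*sqrt(u - 12)*cos(3*u + pi/3) + 4*sqrt(2)*u*sin(3*u + pi/3) - 264*sqrt(2)*u*cos(3*u + pi/3) - sqrt(u - 12)*sin(3*u + pi/3) + 6*sqrt(u - 12)*cos(3*u + pi/3) + 4*sqrt(2)*sin(3*u + pi/3) - 288*sqrt(2)*cos(3*u + pi/3))/(4*u**2*sqrt(u - 12) + 16*u*sqrt(u - 12) + 16*sqrt(u - 12))
This equals f(u) exactly, so the claim holds.

Valid - the claim checks out under differentiation.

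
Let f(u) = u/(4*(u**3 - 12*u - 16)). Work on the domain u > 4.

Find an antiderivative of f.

An antiderivative is F(u) = -(-u*log(u - 4) + u*log(u + 2) - 2*log(u - 4) + 2*log(u + 2) + 3)/(36*(u + 2)).

The denominator factors as 4*(u - 4)*(u + 2)**2; partial fractions split f into directly integrable pieces: -1/(36*(u + 2)) + 1/(12*(u + 2)**2) + 1/(36*(u - 4)).
Check: d/du[-(-u*log(u - 4) + u*log(u + 2) - 2*log(u - 4) + 2*log(u + 2) + 3)/(36*(u + 2))] = u/(4*u**3 - 48*u - 64), which equals f(u).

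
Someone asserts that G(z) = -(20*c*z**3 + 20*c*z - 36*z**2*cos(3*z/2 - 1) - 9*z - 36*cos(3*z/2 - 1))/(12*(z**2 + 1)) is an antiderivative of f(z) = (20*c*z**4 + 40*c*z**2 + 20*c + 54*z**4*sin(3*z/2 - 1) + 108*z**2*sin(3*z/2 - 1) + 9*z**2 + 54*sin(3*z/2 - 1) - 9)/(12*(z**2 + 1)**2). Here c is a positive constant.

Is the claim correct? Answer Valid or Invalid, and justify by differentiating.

Invalid: d/dz[G] - f = (-20*c*z**4 - 40*c*z**2 - 20*c - 54*z**4*sin(3*z/2 - 1) - 108*z**2*sin(3*z/2 - 1) - 9*z**2 - 54*sin(3*z/2 - 1) + 9)/(6*z**4 + 12*z**2 + 6), which is not 0.

d/dz[G] = (-20*c*z**4 - 40*c*z**2 - 20*c - 54*z**4*sin(3*z/2 - 1) - 108*z**2*sin(3*z/2 - 1) - 9*z**2 - 54*sin(3*z/2 - 1) + 9)/(12*z**4 + 24*z**2 + 12)
d/dz[G] - f(z) = (-20*c*z**4 - 40*c*z**2 - 20*c - 54*z**4*sin(3*z/2 - 1) - 108*z**2*sin(3*z/2 - 1) - 9*z**2 - 54*sin(3*z/2 - 1) + 9)/(6*z**4 + 12*z**2 + 6) != 0.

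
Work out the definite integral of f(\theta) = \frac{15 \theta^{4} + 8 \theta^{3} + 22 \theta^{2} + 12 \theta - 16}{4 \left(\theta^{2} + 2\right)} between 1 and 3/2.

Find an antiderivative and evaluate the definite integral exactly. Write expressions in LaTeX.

Check any antiderivative F(\theta) by computing F'(\theta) and comparing it with f(\theta).
F(\theta) = \frac{5 \theta^{3}}{4} + \theta^{2} - 2 \theta - \frac{\log{\left(\frac{\theta^{2}}{2} + 1 \right)}}{2} is an antiderivative of f.
Check: d/d\theta[\frac{5 \theta^{3}}{4} + \theta^{2} - 2 \theta - \frac{\log{\left(\frac{\theta^{2}}{2} + 1 \right)}}{2}] = \frac{15 \theta^{4} + 8 \theta^{3} + 22 \theta^{2} + 12 \theta - 16}{4 \theta^{2} + 8}, which equals f(\theta).
F(3/2) = \frac{111}{32} - \frac{\log{\left(\frac{17}{8} \right)}}{2}; F(1) = \frac{1}{4} - \frac{\log{\left(\frac{3}{2} \right)}}{2}.
Integral = F(3/2) - F(1) = - \frac{\log{\left(\frac{17}{8} \right)}}{2} + \frac{\log{\left(\frac{3}{2} \right)}}{2} + \frac{103}{32}.

Antiderivative: F(\theta) = \frac{5 \theta^{3}}{4} + \theta^{2} - 2 \theta - \frac{\log{\left(\frac{\theta^{2}}{2} + 1 \right)}}{2}; value = - \frac{\log{\left(\frac{17}{8} \right)}}{2} + \frac{\log{\left(\frac{3}{2} \right)}}{2} + \frac{103}{32}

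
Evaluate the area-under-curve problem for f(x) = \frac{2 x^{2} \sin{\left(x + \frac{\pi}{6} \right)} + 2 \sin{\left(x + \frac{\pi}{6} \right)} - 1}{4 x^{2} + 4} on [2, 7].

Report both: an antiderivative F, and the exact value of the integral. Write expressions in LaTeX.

Whatever form F(x) takes, F'(x) = f(x) is non-negotiable.
F(x) = - \frac{2 \cos{\left(x + \frac{\pi}{6} \right)} + \operatorname{atan}{\left(x \right)}}{4} is an antiderivative of f.
Check: d/dx[- \frac{2 \cos{\left(x + \frac{\pi}{6} \right)} + \operatorname{atan}{\left(x \right)}}{4}] = \frac{2 x^{2} \sin{\left(x + \frac{\pi}{6} \right)} + 2 \sin{\left(x + \frac{\pi}{6} \right)} - 1}{4 x^{2} + 4} = f(x).
F(7) = - \frac{\operatorname{atan}{\left(7 \right)}}{4} - \frac{\cos{\left(\frac{\pi}{6} + 7 \right)}}{2}; F(2) = - \frac{\operatorname{atan}{\left(2 \right)}}{4} - \frac{\cos{\left(\frac{\pi}{6} + 2 \right)}}{2}.
Integral = F(7) - F(2) = \frac{\cos{\left(\frac{\pi}{6} + 2 \right)}}{2} - \frac{\operatorname{atan}{\left(7 \right)}}{4} - \frac{\cos{\left(\frac{\pi}{6} + 7 \right)}}{2} + \frac{\operatorname{atan}{\left(2 \right)}}{4}.

Antiderivative: F(x) = - \frac{2 \cos{\left(x + \frac{\pi}{6} \right)} + \operatorname{atan}{\left(x \right)}}{4}; value = \frac{\cos{\left(\frac{\pi}{6} + 2 \right)}}{2} - \frac{\operatorname{atan}{\left(7 \right)}}{4} - \frac{\cos{\left(\frac{\pi}{6} + 7 \right)}}{2} + \frac{\operatorname{atan}{\left(2 \right)}}{4}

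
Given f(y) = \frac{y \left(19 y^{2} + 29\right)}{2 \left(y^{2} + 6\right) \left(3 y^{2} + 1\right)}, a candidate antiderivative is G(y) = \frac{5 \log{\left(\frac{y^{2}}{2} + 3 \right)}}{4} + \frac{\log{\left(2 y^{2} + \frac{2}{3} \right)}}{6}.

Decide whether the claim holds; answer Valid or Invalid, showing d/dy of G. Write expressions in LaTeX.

d/dy[G] = \frac{17 y^{3} + 17 y}{6 y^{4} + 38 y^{2} + 12}
d/dy[G] - f(y) = - \frac{y}{3 y^{2} + 1} != 0.

Invalid: d/dy[G] - f = - \frac{y}{3 y^{2} + 1}, which is not 0.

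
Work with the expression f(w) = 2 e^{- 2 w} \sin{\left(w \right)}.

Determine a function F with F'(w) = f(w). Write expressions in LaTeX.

An antiderivative is F(w) = - \frac{2 \left(2 \sin{\left(w \right)} + \cos{\left(w \right)}\right) e^{- 2 w}}{5}.

Whatever form F(w) takes, F'(w) = f(w) is non-negotiable.
Check: d/dw[- \frac{2 \left(2 \sin{\left(w \right)} + \cos{\left(w \right)}\right) e^{- 2 w}}{5}] = 2 e^{- 2 w} \sin{\left(w \right)} = f(w).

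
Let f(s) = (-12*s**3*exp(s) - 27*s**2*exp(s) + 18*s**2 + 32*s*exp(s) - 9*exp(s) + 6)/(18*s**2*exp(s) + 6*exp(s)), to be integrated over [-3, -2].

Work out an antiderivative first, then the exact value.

Since d/ds undoes antidifferentiation here, F'(s) = f(s) is required of F(s).
F(s) = (-2*s**2*exp(s) - 9*s*exp(s) + 6*exp(s)*log(s**2 + 1/3) + 6*exp(s)*log(2) - 6)*exp(-s)/6 is an antiderivative of f.
Check: d/ds[(-2*s**2*exp(s) - 9*s*exp(s) + 6*exp(s)*log(s**2 + 1/3) + 6*exp(s)*log(2) - 6)*exp(-s)/6] = (-12*s**3*exp(s) - 27*s**2*exp(s) + 18*s**2 + 32*s*exp(s) - 9*exp(s) + 6)/(18*s**2*exp(s) + 6*exp(s)) = f(s).
F(-2) = -exp(2) + log(2) + log(13/3) + 5/3; F(-3) = -exp(3) + log(2) + 3/2 + log(28/3).
Integral = F(-2) - F(-3) = -exp(2) - log(56/3) + 1/6 + log(26/3) + exp(3).

Antiderivative: F(s) = (-2*s**2*exp(s) - 9*s*exp(s) + 6*exp(s)*log(s**2 + 1/3) + 6*exp(s)*log(2) - 6)*exp(-s)/6; value = -exp(2) - log(56/3) + 1/6 + log(26/3) + exp(3)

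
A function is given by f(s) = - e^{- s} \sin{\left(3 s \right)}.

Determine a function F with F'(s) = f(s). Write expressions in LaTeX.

An antiderivative is F(s) = \frac{e^{- s} \sin{\left(3 s \right)}}{10} + \frac{3 e^{- s} \cos{\left(3 s \right)}}{10}.

Differentiate the proposed F(s) back; it has to land on f(s) exactly.
Check: d/ds[\frac{e^{- s} \sin{\left(3 s \right)}}{10} + \frac{3 e^{- s} \cos{\left(3 s \right)}}{10}] = - e^{- s} \sin{\left(3 s \right)} = f(s).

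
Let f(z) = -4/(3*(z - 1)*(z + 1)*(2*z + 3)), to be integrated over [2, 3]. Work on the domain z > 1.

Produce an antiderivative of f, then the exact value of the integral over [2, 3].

Antiderivative: F(z) = -2*log(z - 1)/15 + 2*log(z + 1)/3 - 8*log(z + 3/2)/15; value = -8*log(9/2)/15 - 2*log(3)/3 - 2*log(2)/15 + 8*log(7/2)/15 + 2*log(4)/3

The denominator factors as 3*(z - 1)*(z + 1)*(2*z + 3); partial fractions split f into directly integrable pieces: -16/(15*(2*z + 3)) + 2/(3*(z + 1)) - 2/(15*(z - 1)).
F(z) = -2*log(z - 1)/15 + 2*log(z + 1)/3 - 8*log(z + 3/2)/15 is an antiderivative of f.
Check: d/dz[-2*log(z - 1)/15 + 2*log(z + 1)/3 - 8*log(z + 3/2)/15] = -4/(6*z**3 + 9*z**2 - 6*z - 9), which equals f(z).
F(3) = -8*log(9/2)/15 - 2*log(2)/15 + 2*log(4)/3; F(2) = -8*log(7/2)/15 + 2*log(3)/3.
Integral = F(3) - F(2) = -8*log(9/2)/15 - 2*log(3)/3 - 2*log(2)/15 + 8*log(7/2)/15 + 2*log(4)/3.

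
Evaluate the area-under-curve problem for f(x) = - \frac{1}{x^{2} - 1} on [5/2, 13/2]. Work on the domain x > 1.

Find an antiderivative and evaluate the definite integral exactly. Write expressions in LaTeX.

Factor the denominator (\left(x - 1\right) \left(x + 1\right)) and decompose: f = \frac{1}{2 \left(x + 1\right)} - \frac{1}{2 \left(x - 1\right)}; each piece integrates to a log, atan, or power term.
F(x) = - \frac{\log{\left(x - 1 \right)}}{2} + \frac{\log{\left(x + 1 \right)}}{2} is an antiderivative of f.
Check: d/dx[- \frac{\log{\left(x - 1 \right)}}{2} + \frac{\log{\left(x + 1 \right)}}{2}] = - \frac{1}{x^{2} - 1} = f(x).
F(13/2) = - \frac{\log{\left(\frac{11}{2} \right)}}{2} + \frac{\log{\left(\frac{15}{2} \right)}}{2}; F(5/2) = - \frac{\log{\left(\frac{3}{2} \right)}}{2} + \frac{\log{\left(\frac{7}{2} \right)}}{2}.
Integral = F(13/2) - F(5/2) = - \frac{\log{\left(\frac{11}{2} \right)}}{2} - \frac{\log{\left(\frac{7}{2} \right)}}{2} + \frac{\log{\left(\frac{3}{2} \right)}}{2} + \frac{\log{\left(\frac{15}{2} \right)}}{2}.

Antiderivative: F(x) = - \frac{\log{\left(x - 1 \right)}}{2} + \frac{\log{\left(x + 1 \right)}}{2}; value = - \frac{\log{\left(\frac{11}{2} \right)}}{2} - \frac{\log{\left(\frac{7}{2} \right)}}{2} + \frac{\log{\left(\frac{3}{2} \right)}}{2} + \frac{\log{\left(\frac{15}{2} \right)}}{2}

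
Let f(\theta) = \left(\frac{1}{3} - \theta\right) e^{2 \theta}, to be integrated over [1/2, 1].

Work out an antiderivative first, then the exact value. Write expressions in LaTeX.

Antiderivative: F(\theta) = - \frac{\theta e^{2 \theta}}{2} + \frac{5 e^{2 \theta}}{12}; value = - \frac{e^{2}}{12} - \frac{e}{6}

Recognize the product-rule pattern: f = u'v + uv' with u = \frac{5}{12} - \frac{\theta}{2}, v = e^{2 \theta}, so integration by parts undoes it.
F(\theta) = - \frac{\theta e^{2 \theta}}{2} + \frac{5 e^{2 \theta}}{12} is an antiderivative of f.
Check: d/d\theta[- \frac{\theta e^{2 \theta}}{2} + \frac{5 e^{2 \theta}}{12}] = - \theta e^{2 \theta} + \frac{e^{2 \theta}}{3}, which equals f(\theta).
F(1) = - \frac{e^{2}}{12}; F(1/2) = \frac{e}{6}.
Integral = F(1) - F(1/2) = - \frac{e^{2}}{12} - \frac{e}{6}.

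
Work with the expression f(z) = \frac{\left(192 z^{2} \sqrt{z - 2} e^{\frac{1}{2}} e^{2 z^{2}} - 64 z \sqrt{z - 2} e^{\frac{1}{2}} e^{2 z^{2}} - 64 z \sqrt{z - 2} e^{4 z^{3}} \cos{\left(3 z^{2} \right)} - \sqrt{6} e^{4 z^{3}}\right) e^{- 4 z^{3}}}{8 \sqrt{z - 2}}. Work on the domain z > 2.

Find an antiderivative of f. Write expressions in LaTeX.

An antiderivative is F(z) = - \frac{3 \sqrt{6} \sqrt{z - 2} + 24 e^{\frac{1}{2}} e^{2 z^{2}} e^{- 4 z^{3}} + 16 \sin{\left(3 z^{2} \right)}}{12}.

Whatever form F(z) takes, F'(z) = f(z) is non-negotiable.
Check: d/dz[- \frac{3 \sqrt{6} \sqrt{z - 2} + 24 e^{\frac{1}{2}} e^{2 z^{2}} e^{- 4 z^{3}} + 16 \sin{\left(3 z^{2} \right)}}{12}] = \frac{\left(192 z^{2} \sqrt{z - 2} e^{\frac{1}{2}} e^{2 z^{2}} - 64 z \sqrt{z - 2} e^{\frac{1}{2}} e^{2 z^{2}} - 64 z \sqrt{z - 2} e^{4 z^{3}} \cos{\left(3 z^{2} \right)} - \sqrt{6} e^{4 z^{3}}\right) e^{- 4 z^{3}}}{8 \sqrt{z - 2}} = f(z).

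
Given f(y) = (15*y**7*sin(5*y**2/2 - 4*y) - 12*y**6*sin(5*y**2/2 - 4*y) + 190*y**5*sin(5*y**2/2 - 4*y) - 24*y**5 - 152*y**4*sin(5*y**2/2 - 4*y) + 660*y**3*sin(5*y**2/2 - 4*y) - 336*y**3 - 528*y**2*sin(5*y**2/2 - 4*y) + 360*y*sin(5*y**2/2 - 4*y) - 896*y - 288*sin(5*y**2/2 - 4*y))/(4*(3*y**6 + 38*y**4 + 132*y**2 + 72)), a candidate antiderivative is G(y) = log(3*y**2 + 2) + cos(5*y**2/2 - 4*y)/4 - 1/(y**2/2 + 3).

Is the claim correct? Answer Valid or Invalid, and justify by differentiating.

Invalid: d/dy[G] - f = (-15*y**7*sin(5*y**2/2 - 4*y) + 12*y**6*sin(5*y**2/2 - 4*y) - 190*y**5*sin(5*y**2/2 - 4*y) + 24*y**5 + 152*y**4*sin(5*y**2/2 - 4*y) - 660*y**3*sin(5*y**2/2 - 4*y) + 336*y**3 + 528*y**2*sin(5*y**2/2 - 4*y) - 360*y*sin(5*y**2/2 - 4*y) + 896*y + 288*sin(5*y**2/2 - 4*y))/(6*y**6 + 76*y**4 + 264*y**2 + 144), which is not 0.

d/dy[G] = (-15*y**7*sin(5*y**2/2 - 4*y) + 12*y**6*sin(5*y**2/2 - 4*y) - 190*y**5*sin(5*y**2/2 - 4*y) + 24*y**5 + 152*y**4*sin(5*y**2/2 - 4*y) - 660*y**3*sin(5*y**2/2 - 4*y) + 336*y**3 + 528*y**2*sin(5*y**2/2 - 4*y) - 360*y*sin(5*y**2/2 - 4*y) + 896*y + 288*sin(5*y**2/2 - 4*y))/(12*y**6 + 152*y**4 + 528*y**2 + 288)
d/dy[G] - f(y) = (-15*y**7*sin(5*y**2/2 - 4*y) + 12*y**6*sin(5*y**2/2 - 4*y) - 190*y**5*sin(5*y**2/2 - 4*y) + 24*y**5 + 152*y**4*sin(5*y**2/2 - 4*y) - 660*y**3*sin(5*y**2/2 - 4*y) + 336*y**3 + 528*y**2*sin(5*y**2/2 - 4*y) - 360*y*sin(5*y**2/2 - 4*y) + 896*y + 288*sin(5*y**2/2 - 4*y))/(6*y**6 + 76*y**4 + 264*y**2 + 144) != 0.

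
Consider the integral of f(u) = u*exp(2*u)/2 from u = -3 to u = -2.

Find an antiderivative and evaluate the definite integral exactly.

Antiderivative: F(u) = u*exp(2*u)/4 - exp(2*u)/8; value = -5*exp(-4)/8 + 7*exp(-6)/8

f has the shape v'r + vr' for v = u/4 - 1/8 and r = exp(2*u) — it is the derivative of the product v*r.
F(u) = u*exp(2*u)/4 - exp(2*u)/8 is an antiderivative of f.
Check: d/du[u*exp(2*u)/4 - exp(2*u)/8] = u*exp(2*u)/2 = f(u).
F(-2) = -5*exp(-4)/8; F(-3) = -7*exp(-6)/8.
Integral = F(-2) - F(-3) = -5*exp(-4)/8 + 7*exp(-6)/8.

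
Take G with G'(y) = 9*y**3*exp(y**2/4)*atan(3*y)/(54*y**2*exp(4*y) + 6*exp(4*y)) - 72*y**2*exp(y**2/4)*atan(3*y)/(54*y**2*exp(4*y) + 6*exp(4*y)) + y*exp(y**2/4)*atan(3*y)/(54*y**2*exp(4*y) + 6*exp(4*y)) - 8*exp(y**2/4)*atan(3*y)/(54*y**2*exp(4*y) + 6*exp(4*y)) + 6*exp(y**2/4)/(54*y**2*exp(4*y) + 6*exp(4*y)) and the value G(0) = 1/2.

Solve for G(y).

G(y) = 1/2 + exp(-4*y)*exp(y**2/4)*atan(3*y)/3

G'(y) has the shape u'v + uv' for u = atan(3*y)/3 and v = exp(y**2/4 - 4*y) — it is the derivative of the product u*v.
A general antiderivative is exp(y**2/4 - 4*y)*atan(3*y)/3 + C.
The condition gives C = 1/2 - (0) = 1/2.
So G(y) = 1/2 + exp(-4*y)*exp(y**2/4)*atan(3*y)/3.
Check: d/dy[1/2 + exp(-4*y)*exp(y**2/4)*atan(3*y)/3] = (9*y**3*exp(y**2/4)*atan(3*y) - 72*y**2*exp(y**2/4)*atan(3*y) + y*exp(y**2/4)*atan(3*y) - 8*exp(y**2/4)*atan(3*y) + 6*exp(y**2/4))/(54*y**2*exp(4*y) + 6*exp(4*y)), which equals G'(y).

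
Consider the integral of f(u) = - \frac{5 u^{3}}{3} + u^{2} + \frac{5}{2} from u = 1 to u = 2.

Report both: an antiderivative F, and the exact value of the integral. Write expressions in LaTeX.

Antiderivative: F(u) = - \frac{5 u^{4}}{12} + \frac{u^{3}}{3} + \frac{5 u}{2}; value = - \frac{17}{12}

The integrand splits into summands that can be handled one at a time.
F(u) = - \frac{5 u^{4}}{12} + \frac{u^{3}}{3} + \frac{5 u}{2} is an antiderivative of f.
Check: d/du[- \frac{5 u^{4}}{12} + \frac{u^{3}}{3} + \frac{5 u}{2}] = - \frac{5 u^{3}}{3} + u^{2} + \frac{5}{2} = f(u).
F(2) = 1; F(1) = \frac{29}{12}.
Integral = F(2) - F(1) = - \frac{17}{12}.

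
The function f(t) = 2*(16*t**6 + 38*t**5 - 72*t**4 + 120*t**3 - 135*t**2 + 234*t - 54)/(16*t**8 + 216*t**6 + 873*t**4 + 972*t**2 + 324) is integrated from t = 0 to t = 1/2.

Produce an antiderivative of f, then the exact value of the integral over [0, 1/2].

For F(t) to be correct the identity F'(t) - f(t) = 0 must hold.
F(t) = -t/(t**2/2 + 3) - 3/(8*t**2 + 6) - 1/(t**2/2 + 3) is an antiderivative of f.
Check: d/dt[-t/(t**2/2 + 3) - 3/(8*t**2 + 6) - 1/(t**2/2 + 3)] = (32*t**6 + 76*t**5 - 144*t**4 + 240*t**3 - 270*t**2 + 468*t - 108)/(16*t**8 + 216*t**6 + 873*t**4 + 972*t**2 + 324), which equals f(t).
F(1/2) = -171/200; F(0) = -5/6.
Integral = F(1/2) - F(0) = -13/600.

Antiderivative: F(t) = -t/(t**2/2 + 3) - 3/(8*t**2 + 6) - 1/(t**2/2 + 3); value = -13/600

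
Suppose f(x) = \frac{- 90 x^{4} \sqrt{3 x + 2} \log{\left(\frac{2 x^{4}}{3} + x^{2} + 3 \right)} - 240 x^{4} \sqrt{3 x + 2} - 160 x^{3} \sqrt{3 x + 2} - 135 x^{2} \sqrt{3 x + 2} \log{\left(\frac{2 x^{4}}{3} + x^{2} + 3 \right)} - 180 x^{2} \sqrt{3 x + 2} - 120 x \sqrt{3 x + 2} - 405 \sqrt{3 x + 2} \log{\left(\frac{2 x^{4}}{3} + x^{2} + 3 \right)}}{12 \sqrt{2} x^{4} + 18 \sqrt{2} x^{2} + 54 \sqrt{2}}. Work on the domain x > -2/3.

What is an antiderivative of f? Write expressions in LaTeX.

f has the shape u'v + uv' for u = - \frac{10 \left(\frac{3 x}{2} + 1\right)^{\frac{3}{2}}}{3} and v = \log{\left(\frac{2 x^{4}}{3} + x^{2} + 3 \right)} — it is the derivative of the product u*v.
Check: d/dx[- 5 x \sqrt{\frac{3 x}{2} + 1} \log{\left(\frac{2 x^{4}}{3} + x^{2} + 3 \right)} - \frac{10 \sqrt{\frac{3 x}{2} + 1} \log{\left(\frac{2 x^{4}}{3} + x^{2} + 3 \right)}}{3}] = \frac{- 270 \sqrt{2} x^{5} \log{\left(\frac{2 x^{4}}{3} + x^{2} + 3 \right)} - 720 \sqrt{2} x^{5} - 180 \sqrt{2} x^{4} \log{\left(\frac{2 x^{4}}{3} + x^{2} + 3 \right)} - 960 \sqrt{2} x^{4} - 405 \sqrt{2} x^{3} \log{\left(\frac{2 x^{4}}{3} + x^{2} + 3 \right)} - 860 \sqrt{2} x^{3} - 270 \sqrt{2} x^{2} \log{\left(\frac{2 x^{4}}{3} + x^{2} + 3 \right)} - 720 \sqrt{2} x^{2} - 1215 \sqrt{2} x \log{\left(\frac{2 x^{4}}{3} + x^{2} + 3 \right)} - 240 \sqrt{2} x - 810 \sqrt{2} \log{\left(\frac{2 x^{4}}{3} + x^{2} + 3 \right)}}{24 x^{4} \sqrt{3 x + 2} + 36 x^{2} \sqrt{3 x + 2} + 108 \sqrt{3 x + 2}}, which equals f(x).

An antiderivative is F(x) = - 5 x \sqrt{\frac{3 x}{2} + 1} \log{\left(\frac{2 x^{4}}{3} + x^{2} + 3 \right)} - \frac{10 \sqrt{\frac{3 x}{2} + 1} \log{\left(\frac{2 x^{4}}{3} + x^{2} + 3 \right)}}{3}.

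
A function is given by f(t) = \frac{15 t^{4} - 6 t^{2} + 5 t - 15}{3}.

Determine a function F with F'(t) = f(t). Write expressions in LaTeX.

An antiderivative is F(t) = t^{5} - \frac{2 t^{3}}{3} + \frac{5 t^{2}}{6} - 5 t.

A candidate is checked by its d/dt: the result must match f(t).
Check: d/dt[t^{5} - \frac{2 t^{3}}{3} + \frac{5 t^{2}}{6} - 5 t] = 5 t^{4} - 2 t^{2} + \frac{5 t}{3} - 5, which equals f(t).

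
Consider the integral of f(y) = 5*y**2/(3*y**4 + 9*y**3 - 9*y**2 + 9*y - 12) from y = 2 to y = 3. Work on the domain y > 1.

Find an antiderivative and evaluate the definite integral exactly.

Antiderivative: F(y) = (34*log(y - 1) - 64*log(y + 4) + 15*log(y**2 + 1) + 50*atan(y))/204; value = -16*log(7)/51 - 25*atan(2)/102 - 5*log(5)/68 + log(2)/6 + 5*log(10)/68 + 25*atan(3)/102 + 16*log(6)/51

Factor the denominator (3*(y - 1)*(y + 4)*(y**2 + 1)) and decompose: f = 5*(3*y + 5)/(102*(y**2 + 1)) - 16/(51*(y + 4)) + 1/(6*(y - 1)); each piece integrates to a log, atan, or power term.
F(y) = (34*log(y - 1) - 64*log(y + 4) + 15*log(y**2 + 1) + 50*atan(y))/204 is an antiderivative of f.
Check: d/dy[(34*log(y - 1) - 64*log(y + 4) + 15*log(y**2 + 1) + 50*atan(y))/204] = 5*y**2/(3*y**4 + 9*y**3 - 9*y**2 + 9*y - 12) = f(y).
F(3) = -16*log(7)/51 + log(2)/6 + 5*log(10)/68 + 25*atan(3)/102; F(2) = -16*log(6)/51 + 5*log(5)/68 + 25*atan(2)/102.
Integral = F(3) - F(2) = -16*log(7)/51 - 25*atan(2)/102 - 5*log(5)/68 + log(2)/6 + 5*log(10)/68 + 25*atan(3)/102 + 16*log(6)/51.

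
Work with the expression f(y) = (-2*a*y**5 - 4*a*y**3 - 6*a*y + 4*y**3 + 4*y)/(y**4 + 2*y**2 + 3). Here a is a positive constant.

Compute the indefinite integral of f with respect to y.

F(y) = -a*y**2 + log(y**4 + 2*y**2 + 3) + C

An antiderivative F(y) passes only if d/dy[F] lands on f(y) exactly.
Check: d/dy[-a*y**2 + log(y**4 + 2*y**2 + 3)] = (-2*a*y**5 - 4*a*y**3 - 6*a*y + 4*y**3 + 4*y)/(y**4 + 2*y**2 + 3) = f(y).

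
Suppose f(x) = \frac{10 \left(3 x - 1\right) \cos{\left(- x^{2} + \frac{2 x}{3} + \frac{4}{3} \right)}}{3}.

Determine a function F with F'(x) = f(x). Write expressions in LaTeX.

f matches the chain-rule pattern g'(h)*h' with inner function h(x) = - x^{2} + \frac{2 x}{3} + \frac{4}{3}; substituting u = h(x) collapses the integral.
Check: d/dx[- 5 \sin{\left(- x^{2} + \frac{2 x}{3} + \frac{4}{3} \right)}] = 10 x \cos{\left(- x^{2} + \frac{2 x}{3} + \frac{4}{3} \right)} - \frac{10 \cos{\left(- x^{2} + \frac{2 x}{3} + \frac{4}{3} \right)}}{3}, which equals f(x).

An antiderivative is F(x) = - 5 \sin{\left(- x^{2} + \frac{2 x}{3} + \frac{4}{3} \right)}.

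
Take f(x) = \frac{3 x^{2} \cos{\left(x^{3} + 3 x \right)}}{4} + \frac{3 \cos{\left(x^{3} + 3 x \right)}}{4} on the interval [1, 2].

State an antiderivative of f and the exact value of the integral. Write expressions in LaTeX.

The substitution u = x^{3} + 3 x works: f is exactly (dF/du)*(du/dx) for that inner function.
F(x) = \frac{\sin{\left(x^{3} + 3 x \right)}}{4} is an antiderivative of f.
Check: d/dx[\frac{\sin{\left(x^{3} + 3 x \right)}}{4}] = \frac{3 x^{2} \cos{\left(x^{3} + 3 x \right)}}{4} + \frac{3 \cos{\left(x^{3} + 3 x \right)}}{4} = f(x).
F(2) = \frac{\sin{\left(14 \right)}}{4}; F(1) = \frac{\sin{\left(4 \right)}}{4}.
Integral = F(2) - F(1) = - \frac{\sin{\left(4 \right)}}{4} + \frac{\sin{\left(14 \right)}}{4}.

Antiderivative: F(x) = \frac{\sin{\left(x^{3} + 3 x \right)}}{4}; value = - \frac{\sin{\left(4 \right)}}{4} + \frac{\sin{\left(14 \right)}}{4}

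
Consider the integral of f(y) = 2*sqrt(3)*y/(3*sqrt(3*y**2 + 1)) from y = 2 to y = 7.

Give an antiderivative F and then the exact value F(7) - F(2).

Antiderivative: F(y) = 2*sqrt(y**2 + 1/3)/3; value = -2*sqrt(39)/9 + 4*sqrt(111)/9

f matches the chain-rule pattern g'(h)*h' with inner function h(y) = y**2 + 1/3; substituting u = h(y) collapses the integral.
F(y) = 2*sqrt(y**2 + 1/3)/3 is an antiderivative of f.
Check: d/dy[2*sqrt(y**2 + 1/3)/3] = 2*sqrt(3)*y/(3*sqrt(3*y**2 + 1)) = f(y).
F(7) = 4*sqrt(111)/9; F(2) = 2*sqrt(39)/9.
Integral = F(7) - F(2) = -2*sqrt(39)/9 + 4*sqrt(111)/9.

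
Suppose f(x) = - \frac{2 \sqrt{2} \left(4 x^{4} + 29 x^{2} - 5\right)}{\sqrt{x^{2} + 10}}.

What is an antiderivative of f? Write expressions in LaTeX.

An antiderivative is F(x) = \sqrt{2} x \left(1 - 2 x^{2}\right) \sqrt{x^{2} + 10}.

Recognize the product-rule pattern: f = u'v + uv' with u = 2 \sqrt{\frac{x^{2}}{2} + 5}, v = - 2 x^{3} + x, so integration by parts undoes it.
Check: d/dx[\sqrt{2} x \left(1 - 2 x^{2}\right) \sqrt{x^{2} + 10}] = \frac{- 8 \sqrt{2} x^{4} - 58 \sqrt{2} x^{2} + 10 \sqrt{2}}{\sqrt{x^{2} + 10}}, which equals f(x).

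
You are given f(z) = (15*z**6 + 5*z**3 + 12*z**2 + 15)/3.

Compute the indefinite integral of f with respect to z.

F(z) = 5*z**7/7 + 5*z**4/12 + 4*z**3/3 + 5*z + C

A first test for any F(z): its z-derivative must equal f(z) identically.
Check: d/dz[5*z**7/7 + 5*z**4/12 + 4*z**3/3 + 5*z] = 5*z**6 + 5*z**3/3 + 4*z**2 + 5, which equals f(z).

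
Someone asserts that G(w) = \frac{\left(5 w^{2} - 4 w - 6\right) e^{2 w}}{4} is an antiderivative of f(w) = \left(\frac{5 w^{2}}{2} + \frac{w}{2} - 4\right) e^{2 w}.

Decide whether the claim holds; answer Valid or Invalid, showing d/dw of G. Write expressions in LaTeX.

d/dw[G] = \frac{5 w^{2} e^{2 w}}{2} + \frac{w e^{2 w}}{2} - 4 e^{2 w}
This equals f(w) exactly, so the claim holds.

Valid: G'(w) = f(w).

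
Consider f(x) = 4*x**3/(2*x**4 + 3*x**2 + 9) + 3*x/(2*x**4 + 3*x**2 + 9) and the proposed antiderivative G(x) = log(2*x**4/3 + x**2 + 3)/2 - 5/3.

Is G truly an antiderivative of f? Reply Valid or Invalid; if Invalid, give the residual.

d/dx[G] = (4*x**3 + 3*x)/(2*x**4 + 3*x**2 + 9)
This equals f(x) exactly, so the claim holds.

Valid - the claim checks out under differentiation.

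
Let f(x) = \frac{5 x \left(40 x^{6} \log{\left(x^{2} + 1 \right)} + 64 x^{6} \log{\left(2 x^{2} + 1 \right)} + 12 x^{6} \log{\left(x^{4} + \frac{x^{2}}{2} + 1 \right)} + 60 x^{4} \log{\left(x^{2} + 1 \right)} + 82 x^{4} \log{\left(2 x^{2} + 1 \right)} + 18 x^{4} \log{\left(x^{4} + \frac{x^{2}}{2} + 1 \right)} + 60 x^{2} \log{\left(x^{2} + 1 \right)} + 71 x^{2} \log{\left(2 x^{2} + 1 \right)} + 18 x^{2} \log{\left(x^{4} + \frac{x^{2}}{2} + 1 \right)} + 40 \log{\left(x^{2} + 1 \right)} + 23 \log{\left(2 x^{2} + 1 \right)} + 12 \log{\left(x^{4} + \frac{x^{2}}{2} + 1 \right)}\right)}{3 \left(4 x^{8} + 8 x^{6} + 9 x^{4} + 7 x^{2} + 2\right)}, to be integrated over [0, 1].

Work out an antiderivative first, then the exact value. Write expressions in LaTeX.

f has the shape u'v + uv' for u = \frac{25 \log{\left(x^{2} + 1 \right)}}{3} + \frac{5 \log{\left(x^{4} + \frac{x^{2}}{2} + 1 \right)}}{2} and v = \log{\left(2 x^{2} + 1 \right)} — it is the derivative of the product u*v.
F(x) = \frac{25 \log{\left(x^{2} + 1 \right)} \log{\left(2 x^{2} + 1 \right)}}{3} + \frac{5 \log{\left(2 x^{2} + 1 \right)} \log{\left(x^{4} + \frac{x^{2}}{2} + 1 \right)}}{2} is an antiderivative of f.
Check: d/dx[\frac{25 \log{\left(x^{2} + 1 \right)} \log{\left(2 x^{2} + 1 \right)}}{3} + \frac{5 \log{\left(2 x^{2} + 1 \right)} \log{\left(x^{4} + \frac{x^{2}}{2} + 1 \right)}}{2}] = \frac{200 x^{7} \log{\left(x^{2} + 1 \right)} + 320 x^{7} \log{\left(2 x^{2} + 1 \right)} + 60 x^{7} \log{\left(x^{4} + \frac{x^{2}}{2} + 1 \right)} + 300 x^{5} \log{\left(x^{2} + 1 \right)} + 410 x^{5} \log{\left(2 x^{2} + 1 \right)} + 90 x^{5} \log{\left(x^{4} + \frac{x^{2}}{2} + 1 \right)} + 300 x^{3} \log{\left(x^{2} + 1 \right)} + 355 x^{3} \log{\left(2 x^{2} + 1 \right)} + 90 x^{3} \log{\left(x^{4} + \frac{x^{2}}{2} + 1 \right)} + 200 x \log{\left(x^{2} + 1 \right)} + 115 x \log{\left(2 x^{2} + 1 \right)} + 60 x \log{\left(x^{4} + \frac{x^{2}}{2} + 1 \right)}}{12 x^{8} + 24 x^{6} + 27 x^{4} + 21 x^{2} + 6}, which equals f(x).
F(1) = \frac{5 \log{\left(\frac{5}{2} \right)} \log{\left(3 \right)}}{2} + \frac{25 \log{\left(2 \right)} \log{\left(3 \right)}}{3}; F(0) = 0.
Integral = F(1) - F(0) = \frac{5 \log{\left(\frac{5}{2} \right)} \log{\left(3 \right)}}{2} + \frac{25 \log{\left(2 \right)} \log{\left(3 \right)}}{3}.

Antiderivative: F(x) = \frac{25 \log{\left(x^{2} + 1 \right)} \log{\left(2 x^{2} + 1 \right)}}{3} + \frac{5 \log{\left(2 x^{2} + 1 \right)} \log{\left(x^{4} + \frac{x^{2}}{2} + 1 \right)}}{2}; value = \frac{5 \log{\left(\frac{5}{2} \right)} \log{\left(3 \right)}}{2} + \frac{25 \log{\left(2 \right)} \log{\left(3 \right)}}{3}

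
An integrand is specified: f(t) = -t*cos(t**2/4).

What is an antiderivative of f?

f matches the chain-rule pattern g'(h)*h' with inner function h(t) = t**2/4; substituting u = h(t) collapses the integral.
Check: d/dt[-2*sin(t**2/4)] = -t*cos(t**2/4) = f(t).

An antiderivative is F(t) = -2*sin(t**2/4).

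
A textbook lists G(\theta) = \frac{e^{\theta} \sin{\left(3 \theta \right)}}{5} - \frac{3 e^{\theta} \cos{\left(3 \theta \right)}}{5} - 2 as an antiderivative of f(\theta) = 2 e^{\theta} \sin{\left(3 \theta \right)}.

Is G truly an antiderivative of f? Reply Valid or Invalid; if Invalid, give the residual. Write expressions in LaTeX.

d/d\theta[G] = 2 e^{\theta} \sin{\left(3 \theta \right)}
This equals f(\theta) exactly, so the claim holds.

Valid - the claim checks out under differentiation.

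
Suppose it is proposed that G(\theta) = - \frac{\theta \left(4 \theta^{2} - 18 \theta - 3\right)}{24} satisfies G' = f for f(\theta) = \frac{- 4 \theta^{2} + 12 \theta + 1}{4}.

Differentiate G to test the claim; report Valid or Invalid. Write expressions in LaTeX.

Invalid: d/d\theta[G] - f = \frac{\theta^{2}}{2} - \frac{3 \theta}{2} - \frac{1}{8}, which is not 0.

d/d\theta[G] = - \frac{\theta^{2}}{2} + \frac{3 \theta}{2} + \frac{1}{8}
d/d\theta[G] - f(\theta) = \frac{\theta^{2}}{2} - \frac{3 \theta}{2} - \frac{1}{8} != 0.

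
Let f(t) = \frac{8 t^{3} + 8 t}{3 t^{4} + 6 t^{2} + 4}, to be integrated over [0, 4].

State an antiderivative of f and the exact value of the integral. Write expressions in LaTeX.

f matches the chain-rule pattern g'(h)*h' with inner function h(t) = t^{4} + 2 t^{2} + \frac{4}{3}; substituting u = h(t) collapses the integral.
F(t) = \frac{2 \log{\left(t^{4} + 2 t^{2} + \frac{4}{3} \right)}}{3} is an antiderivative of f.
Check: d/dt[\frac{2 \log{\left(t^{4} + 2 t^{2} + \frac{4}{3} \right)}}{3}] = \frac{8 t^{3} + 8 t}{3 t^{4} + 6 t^{2} + 4} = f(t).
F(4) = \frac{2 \log{\left(\frac{868}{3} \right)}}{3}; F(0) = \frac{2 \log{\left(\frac{4}{3} \right)}}{3}.
Integral = F(4) - F(0) = - \frac{2 \log{\left(\frac{4}{3} \right)}}{3} + \frac{2 \log{\left(\frac{868}{3} \right)}}{3}.

Antiderivative: F(t) = \frac{2 \log{\left(t^{4} + 2 t^{2} + \frac{4}{3} \right)}}{3}; value = - \frac{2 \log{\left(\frac{4}{3} \right)}}{3} + \frac{2 \log{\left(\frac{868}{3} \right)}}{3}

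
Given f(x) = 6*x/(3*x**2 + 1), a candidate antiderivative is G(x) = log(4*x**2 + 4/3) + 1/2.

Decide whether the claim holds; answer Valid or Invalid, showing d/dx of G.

Valid. The derivative of G reproduces f.

d/dx[G] = 6*x/(3*x**2 + 1)
This equals f(x) exactly, so the claim holds.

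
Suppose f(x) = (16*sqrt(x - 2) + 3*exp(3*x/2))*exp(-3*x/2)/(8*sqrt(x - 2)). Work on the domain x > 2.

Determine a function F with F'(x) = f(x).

An antiderivative is F(x) = (9*sqrt(x - 2)*exp(3*x/2) - 16)*exp(-3*x/2)/12.

Check any antiderivative F(x) by computing F'(x) and comparing it with f(x).
Check: d/dx[(9*sqrt(x - 2)*exp(3*x/2) - 16)*exp(-3*x/2)/12] = (16*sqrt(x - 2) + 3*exp(3*x/2))*exp(-3*x/2)/(8*sqrt(x - 2)) = f(x).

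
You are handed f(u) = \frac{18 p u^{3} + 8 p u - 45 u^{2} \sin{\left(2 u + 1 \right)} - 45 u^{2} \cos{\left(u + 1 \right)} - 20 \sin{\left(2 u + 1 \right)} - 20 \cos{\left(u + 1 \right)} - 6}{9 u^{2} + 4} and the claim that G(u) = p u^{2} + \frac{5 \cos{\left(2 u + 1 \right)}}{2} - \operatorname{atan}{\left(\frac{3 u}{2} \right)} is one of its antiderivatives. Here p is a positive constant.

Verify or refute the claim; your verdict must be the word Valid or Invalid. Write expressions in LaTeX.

d/du[G] = \frac{18 p u^{3} + 8 p u - 45 u^{2} \sin{\left(2 u + 1 \right)} - 20 \sin{\left(2 u + 1 \right)} - 6}{9 u^{2} + 4}
d/du[G] - f(u) = 5 \cos{\left(u + 1 \right)} != 0.

Invalid: d/du[G] - f = 5 \cos{\left(u + 1 \right)}, which is not 0.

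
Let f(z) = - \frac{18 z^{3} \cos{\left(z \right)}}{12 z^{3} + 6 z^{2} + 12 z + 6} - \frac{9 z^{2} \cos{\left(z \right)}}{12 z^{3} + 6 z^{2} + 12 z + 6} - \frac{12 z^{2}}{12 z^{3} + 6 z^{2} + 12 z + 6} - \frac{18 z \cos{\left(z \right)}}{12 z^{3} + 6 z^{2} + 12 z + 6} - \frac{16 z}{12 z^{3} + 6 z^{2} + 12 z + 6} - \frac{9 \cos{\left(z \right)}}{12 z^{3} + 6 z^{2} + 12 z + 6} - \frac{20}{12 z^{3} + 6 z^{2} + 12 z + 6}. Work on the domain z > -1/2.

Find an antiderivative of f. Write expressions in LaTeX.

The integrand splits into summands that can be handled one at a time.
Check: d/dz[- \log{\left(2 z + 1 \right)} - \frac{3 \sin{\left(z \right)}}{2} - \frac{4 \operatorname{atan}{\left(z \right)}}{3}] = \frac{- 18 z^{3} \cos{\left(z \right)} - 9 z^{2} \cos{\left(z \right)} - 12 z^{2} - 18 z \cos{\left(z \right)} - 16 z - 9 \cos{\left(z \right)} - 20}{12 z^{3} + 6 z^{2} + 12 z + 6}, which equals f(z).

An antiderivative is F(z) = - \log{\left(2 z + 1 \right)} - \frac{3 \sin{\left(z \right)}}{2} - \frac{4 \operatorname{atan}{\left(z \right)}}{3}.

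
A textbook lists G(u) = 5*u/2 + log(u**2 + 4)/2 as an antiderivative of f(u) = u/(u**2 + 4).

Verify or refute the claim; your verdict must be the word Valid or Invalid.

Invalid: d/du[G] - f = 5/2, which is not 0.

d/du[G] = (5*u**2 + 2*u + 20)/(2*u**2 + 8)
d/du[G] - f(u) = 5/2 != 0.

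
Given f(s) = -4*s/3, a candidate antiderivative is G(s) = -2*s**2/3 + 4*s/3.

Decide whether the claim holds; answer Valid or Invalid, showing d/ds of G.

Invalid: d/ds[G] - f = 4/3, which is not 0.

d/ds[G] = 4/3 - 4*s/3
d/ds[G] - f(s) = 4/3 != 0.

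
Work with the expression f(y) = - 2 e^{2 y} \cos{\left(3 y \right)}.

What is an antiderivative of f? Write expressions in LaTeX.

An antiderivative is F(y) = - \frac{6 e^{2 y} \sin{\left(3 y \right)}}{13} - \frac{4 e^{2 y} \cos{\left(3 y \right)}}{13}.

Recover f(y) by differentiating a candidate F(y); any mismatch rules it out.
Check: d/dy[- \frac{6 e^{2 y} \sin{\left(3 y \right)}}{13} - \frac{4 e^{2 y} \cos{\left(3 y \right)}}{13}] = - 2 e^{2 y} \cos{\left(3 y \right)} = f(y).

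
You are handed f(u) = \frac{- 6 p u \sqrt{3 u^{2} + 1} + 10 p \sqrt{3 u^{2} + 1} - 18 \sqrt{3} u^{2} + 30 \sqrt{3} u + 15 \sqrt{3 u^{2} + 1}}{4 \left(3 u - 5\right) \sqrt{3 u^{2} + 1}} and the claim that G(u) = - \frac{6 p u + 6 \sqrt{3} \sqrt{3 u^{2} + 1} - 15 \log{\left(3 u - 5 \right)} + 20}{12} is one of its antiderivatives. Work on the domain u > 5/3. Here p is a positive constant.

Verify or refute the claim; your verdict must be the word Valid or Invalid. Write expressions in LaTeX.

Valid. The derivative of G reproduces f.

d/du[G] = \frac{- 6 p u \sqrt{3 u^{2} + 1} + 10 p \sqrt{3 u^{2} + 1} - 18 \sqrt{3} u^{2} + 30 \sqrt{3} u + 15 \sqrt{3 u^{2} + 1}}{12 u \sqrt{3 u^{2} + 1} - 20 \sqrt{3 u^{2} + 1}}
This equals f(u) exactly, so the claim holds.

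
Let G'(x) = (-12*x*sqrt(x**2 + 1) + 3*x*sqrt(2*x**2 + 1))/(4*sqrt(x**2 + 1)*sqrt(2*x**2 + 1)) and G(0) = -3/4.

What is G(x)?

The proposed G(x) is checked by its d/dx: the result must match the given G'(x).
A general antiderivative is 3*sqrt(x**2 + 1)/4 - 3*sqrt(2*x**2 + 1)/2 + C.
The condition gives C = -3/4 - (-3/4) = 0.
So G(x) = 3*sqrt(x**2 + 1)/4 - 3*sqrt(2*x**2 + 1)/2.
Check: d/dx[3*sqrt(x**2 + 1)/4 - 3*sqrt(2*x**2 + 1)/2] = (-12*x*sqrt(x**2 + 1) + 3*x*sqrt(2*x**2 + 1))/(4*sqrt(x**2 + 1)*sqrt(2*x**2 + 1)) = G'(x).

G(x) = 3*sqrt(x**2 + 1)/4 - 3*sqrt(2*x**2 + 1)/2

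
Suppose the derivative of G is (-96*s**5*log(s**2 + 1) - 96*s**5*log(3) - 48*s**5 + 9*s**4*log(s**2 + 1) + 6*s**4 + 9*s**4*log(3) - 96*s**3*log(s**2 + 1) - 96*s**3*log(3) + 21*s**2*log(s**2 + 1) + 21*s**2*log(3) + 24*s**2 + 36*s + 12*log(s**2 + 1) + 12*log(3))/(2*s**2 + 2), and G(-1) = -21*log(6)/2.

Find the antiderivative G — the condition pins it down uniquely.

G(s) = 3*(-8*s**4 + s**3 + 4*s + 6)*log(3*s**2 + 3)/2

Recognize the product-rule pattern: G'(s) = u'v + uv' with u = -12*s**4 + 3*s**3/2 + 6*s + 9, v = log(3*s**2 + 3), so integration by parts undoes it.
A general antiderivative is 3*(-4*s**4 + s**3/2 + 2*s + 3)*log(3*s**2 + 3) + C.
The condition gives C = -21*log(6)/2 - (-21*log(6)/2) = 0.
So G(s) = 3*(-8*s**4 + s**3 + 4*s + 6)*log(3*s**2 + 3)/2.
Check: d/ds[3*(-8*s**4 + s**3 + 4*s + 6)*log(3*s**2 + 3)/2] = (-96*s**5*log(s**2 + 1) - 96*s**5*log(3) - 48*s**5 + 9*s**4*log(s**2 + 1) + 6*s**4 + 9*s**4*log(3) - 96*s**3*log(s**2 + 1) - 96*s**3*log(3) + 21*s**2*log(s**2 + 1) + 21*s**2*log(3) + 24*s**2 + 36*s + 12*log(s**2 + 1) + 12*log(3))/(2*s**2 + 2) = G'(s).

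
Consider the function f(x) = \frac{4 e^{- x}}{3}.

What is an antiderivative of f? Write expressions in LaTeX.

An antiderivative is F(x) = - \frac{4 e^{- x}}{3}.

Recover f(x) by differentiating a candidate F(x); any mismatch rules it out.
Check: d/dx[- \frac{4 e^{- x}}{3}] = \frac{4 e^{- x}}{3} = f(x).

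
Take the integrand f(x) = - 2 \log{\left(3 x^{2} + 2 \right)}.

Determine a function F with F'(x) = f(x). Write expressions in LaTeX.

Whatever form F(x) takes, F'(x) = f(x) is non-negotiable.
Check: d/dx[- 2 x \log{\left(3 x^{2} + 2 \right)} + 4 x - \frac{4 \sqrt{6} \operatorname{atan}{\left(\frac{\sqrt{6} x}{2} \right)}}{3}] = - 2 \log{\left(3 x^{2} + 2 \right)} = f(x).

An antiderivative is F(x) = - 2 x \log{\left(3 x^{2} + 2 \right)} + 4 x - \frac{4 \sqrt{6} \operatorname{atan}{\left(\frac{\sqrt{6} x}{2} \right)}}{3}.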